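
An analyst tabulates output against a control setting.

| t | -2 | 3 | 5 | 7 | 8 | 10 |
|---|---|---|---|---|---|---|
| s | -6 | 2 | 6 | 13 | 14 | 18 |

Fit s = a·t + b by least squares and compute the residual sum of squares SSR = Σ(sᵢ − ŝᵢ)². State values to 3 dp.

SSR = 7.035

Forming AᵀA = [[251, 31]; [31, 6]] and Aᵀs = [431, 47]ᵀ gives AᵀA·[a, b]ᵀ = Aᵀs.
Determinant 251·6 − 31² = 545.
a = (431·6 − 31·47)/545 = 1129/545; b = (251·47 − 31·431)/545 = -1564/545.
Residuals: 552/545, -733/545, -811/545, 746/545, 162/545, 84/545; SSR = 3834/545.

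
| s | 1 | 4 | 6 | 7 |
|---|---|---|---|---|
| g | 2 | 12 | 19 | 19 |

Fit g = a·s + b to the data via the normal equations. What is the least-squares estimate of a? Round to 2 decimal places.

From the data, Σs·s = 102, Σs = 18, Σ1 = 4.
For Aᵀg: Σs·g = 297, Σg = 52.
AᵀA·[a, b]ᵀ = Aᵀg becomes [[102, 18]; [18, 4]]·[a, b]ᵀ = [297, 52]ᵀ.
det = 102·4 − 18² = 84.
a = (297·4 − 18·52)/84 = 3; b = (102·52 − 18·297)/84 = -1/2.

a = 3.00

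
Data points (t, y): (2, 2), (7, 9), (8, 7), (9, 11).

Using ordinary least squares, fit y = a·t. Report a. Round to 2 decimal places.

The normal equations are: 198·a = 222.
(Σt·t = 198, Σt·y = 222.)
a = 222/198 = 1.12121.

a = 1.12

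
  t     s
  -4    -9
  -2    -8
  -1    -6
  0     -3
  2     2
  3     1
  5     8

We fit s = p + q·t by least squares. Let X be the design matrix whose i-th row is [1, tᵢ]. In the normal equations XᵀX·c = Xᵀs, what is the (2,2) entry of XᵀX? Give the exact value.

59

Row 2 ↔ basis t, column 2 ↔ basis t, so (XᵀX)_{2,2} = Σᵢ (t)·(t) = (-4)·(-4) + (-2)·(-2) + (-1)·(-1) + (0)·(0) + (2)·(2) + (3)·(3) + (5)·(5) = 59.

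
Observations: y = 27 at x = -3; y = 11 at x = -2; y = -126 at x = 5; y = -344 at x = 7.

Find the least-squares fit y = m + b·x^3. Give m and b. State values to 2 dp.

m = 1.00, b = -1.01

The normal system AᵀA·[m, b]ᵀ = Aᵀy is [[4, 433]; [433, 134067]]·[m, b]ᵀ = [-432, -134559]ᵀ.
Eliminating b: 134067·(row 1) − 433·(row 2) gives 348779·m = 134067·(-432) − 433·(-134559) = 347103, so m = 347103/348779.
Then b = ((-134559) − 433·(347103/348779))/134067 = -351180/348779.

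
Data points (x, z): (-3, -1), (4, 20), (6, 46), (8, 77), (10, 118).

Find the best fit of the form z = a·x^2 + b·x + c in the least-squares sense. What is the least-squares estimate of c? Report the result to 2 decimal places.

From the data, Σx^2·x^2 = 15729, Σx^2·x = 1765, Σx^2 = 225, Σx·x = 225, Σx = 25, Σ1 = 5.
Moment sums: Σx^2·z = 18695, Σx·z = 2155, Σz = 260.
So MᵀM·[a, b, c]ᵀ = Mᵀz: [[15729, 1765, 225]; [1765, 225, 25]; [225, 25, 5]]·[a, b, c]ᵀ = [18695, 2155, 260]ᵀ.
Solving the 3×3 system (Gaussian elimination) gives a = 1523/1508, b = 15731/7540, c = -225/58.

c = -3.88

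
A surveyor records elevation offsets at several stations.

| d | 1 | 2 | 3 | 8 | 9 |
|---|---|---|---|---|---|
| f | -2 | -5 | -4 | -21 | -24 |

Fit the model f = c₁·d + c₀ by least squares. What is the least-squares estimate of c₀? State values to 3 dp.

Setting ∂/∂c₁ … = 0 gives: 159·c₁ + 23·c₀ = -408;  23·c₁ + 5·c₀ = -56.
det = 159·5 − 23² = 266.
c₁ = ((-408)·5 − 23·(-56))/266 = -376/133; c₀ = (159·(-56) − 23·(-408))/266 = 240/133.

c₀ = 1.805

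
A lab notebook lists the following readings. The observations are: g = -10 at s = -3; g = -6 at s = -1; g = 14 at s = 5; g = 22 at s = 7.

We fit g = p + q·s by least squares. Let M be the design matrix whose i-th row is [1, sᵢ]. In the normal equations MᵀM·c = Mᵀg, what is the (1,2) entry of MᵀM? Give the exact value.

8

Row 1 ↔ basis 1, column 2 ↔ basis s, so (MᵀM)_{1,2} = Σᵢ s = (1)·(-3) + (1)·(-1) + (1)·(5) + (1)·(7) = 8.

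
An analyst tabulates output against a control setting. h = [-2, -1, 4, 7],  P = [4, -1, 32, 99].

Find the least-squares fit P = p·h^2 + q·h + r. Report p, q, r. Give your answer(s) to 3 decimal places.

The normal equations are: 2674·p + 398·q + 70·r = 5378;  398·p + 70·q + 8·r = 814;  70·p + 8·q + 4·r = 134.
(Σh^2·h^2 = 2674, Σh^2·h = 398, Σh^2 = 70, Σh·h = 70, Σh = 8, Σ1 = 4, Σh^2·P = 5378, Σh·P = 814, ΣP = 134.)
Inverting the 3×3 Gram matrix, [p, q, r]ᵀ = [1273/649, 480/649, -136/59]ᵀ.

p = 1.961, q = 0.740, r = -2.305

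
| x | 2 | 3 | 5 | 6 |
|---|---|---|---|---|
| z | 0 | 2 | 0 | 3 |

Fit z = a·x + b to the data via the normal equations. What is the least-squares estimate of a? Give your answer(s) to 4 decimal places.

Forming MᵀM = [[74, 16]; [16, 4]] and Mᵀz = [24, 5]ᵀ gives MᵀM·[a, b]ᵀ = Mᵀz.
Δ = 74·4 − 16² = 40.
a = (24·4 − 16·5)/40 = 2/5; b = (74·5 − 16·24)/40 = -7/20.

a = 0.4000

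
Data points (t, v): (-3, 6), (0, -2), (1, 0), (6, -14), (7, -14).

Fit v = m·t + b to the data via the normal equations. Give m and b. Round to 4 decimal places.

Compute the Gram sums: Σt·t = 95, Σt = 11, Σ1 = 5.
Right-hand side: Σt·v = -200, Σv = -24.
Normal equations: [[95, 11]; [11, 5]]·[m, b]ᵀ = [-200, -24]ᵀ.
det = 95·5 − 11² = 354.
m = ((-200)·5 − 11·(-24))/354 = -368/177; b = (95·(-24) − 11·(-200))/354 = -40/177.

m = -2.0791, b = -0.2260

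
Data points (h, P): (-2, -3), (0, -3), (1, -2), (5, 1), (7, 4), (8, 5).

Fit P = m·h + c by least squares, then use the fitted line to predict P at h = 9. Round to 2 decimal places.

Compute the Gram sums: Σh·h = 143, Σh = 19, Σ1 = 6.
For XᵀP: Σh·P = 77, ΣP = 2.
So XᵀX·[m, c]ᵀ = XᵀP: [[143, 19]; [19, 6]]·[m, c]ᵀ = [77, 2]ᵀ.
Determinant 143·6 − 19² = 497.
m = (77·6 − 19·2)/497 = 424/497; c = (143·2 − 19·77)/497 = -1177/497.
At h = 9: P̂ = (424/497)·(9) + (-1177/497)·(1) = 377/71.

P̂ = 5.31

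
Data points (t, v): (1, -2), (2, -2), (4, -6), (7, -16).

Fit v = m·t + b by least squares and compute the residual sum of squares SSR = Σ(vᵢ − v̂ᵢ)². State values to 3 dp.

SSR = 7.143

The normal equations are: 70·m + 14·b = -142;  14·m + 4·b = -26.
Eliminating b: 4·(row 1) − 14·(row 2) gives 84·m = 4·(-142) − 14·(-26) = -204, so m = -17/7.
Then b = ((-26) − 14·(-17/7))/4 = 2.
Residuals: -11/7, 6/7, 12/7, -1; SSR = 50/7.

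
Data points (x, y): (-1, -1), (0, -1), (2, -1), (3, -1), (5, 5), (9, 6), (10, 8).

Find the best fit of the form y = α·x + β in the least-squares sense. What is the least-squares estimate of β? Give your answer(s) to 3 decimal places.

With design matrix A, AᵀA = [[220, 28]; [28, 7]] and Aᵀy = [155, 15]ᵀ.
det = 220·7 − 28² = 756.
α = (155·7 − 28·15)/756 = 95/108; β = (220·15 − 28·155)/756 = -260/189.

β = -1.376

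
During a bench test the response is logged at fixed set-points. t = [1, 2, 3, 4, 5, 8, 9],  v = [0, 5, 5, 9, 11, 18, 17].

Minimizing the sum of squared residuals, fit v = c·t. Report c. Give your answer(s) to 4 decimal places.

c = 2.0650

From the data, Σt·t = 200.
Right-hand side: Σt·v = 413.
So MᵀM·[c]ᵀ = Mᵀv: [[200]]·[c]ᵀ = [413]ᵀ.
c = 413/200 = 2.065.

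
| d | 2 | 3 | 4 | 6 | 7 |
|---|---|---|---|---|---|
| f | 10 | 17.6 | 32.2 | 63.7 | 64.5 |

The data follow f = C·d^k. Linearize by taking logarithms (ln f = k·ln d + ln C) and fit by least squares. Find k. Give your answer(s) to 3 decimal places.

k = 1.584

Let Y = ln f. Fitting Y = k·ln d + ln C by least squares:
AᵀA = [[10.6062, 6.9157]; [6.9157, 5]], rhs = [25.1112, 16.9633]ᵀ  (here Σln d = 6.9157, Σ(ln d)² = 10.6062, Σln f = 16.9633, Σln d·ln f = 25.1112).
Δ = 10.6062·5 − (6.9157)² = 5.2037; k = (25.1112·5 − 6.9157·16.9633)/5.2037 = 1.58394, ln C = (10.6062·16.9633 − 6.9157·25.1112)/5.2037 = 1.20184.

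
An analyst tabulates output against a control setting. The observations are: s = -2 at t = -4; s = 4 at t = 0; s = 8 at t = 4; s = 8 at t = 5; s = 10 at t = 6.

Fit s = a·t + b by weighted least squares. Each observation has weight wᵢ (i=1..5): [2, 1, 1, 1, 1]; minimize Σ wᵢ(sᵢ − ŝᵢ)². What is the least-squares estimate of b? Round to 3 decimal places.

b = 2.972

Setting ∂/∂a … = 0 gives: 109·a + 7·b = 148;  7·a + 6·b = 26.
(Σwᵢ·t·t = 109, Σwᵢ·t = 7, Σwᵢ·1 = 6, Σwᵢ·t·s = 148, Σwᵢ·s = 26.)
det = 109·6 − 7² = 605.
a = (148·6 − 7·26)/605 = 706/605; b = (109·26 − 7·148)/605 = 1798/605.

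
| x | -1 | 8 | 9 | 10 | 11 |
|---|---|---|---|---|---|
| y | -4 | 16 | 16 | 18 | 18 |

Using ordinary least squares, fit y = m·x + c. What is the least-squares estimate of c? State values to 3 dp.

c = -1.524

With design matrix M, MᵀM = [[367, 37]; [37, 5]] and Mᵀy = [654, 64]ᵀ.
Eliminating c: 5·(row 1) − 37·(row 2) gives 466·m = 5·654 − 37·64 = 902, so m = 451/233.
Then c = (64 − 37·(451/233))/5 = -355/233.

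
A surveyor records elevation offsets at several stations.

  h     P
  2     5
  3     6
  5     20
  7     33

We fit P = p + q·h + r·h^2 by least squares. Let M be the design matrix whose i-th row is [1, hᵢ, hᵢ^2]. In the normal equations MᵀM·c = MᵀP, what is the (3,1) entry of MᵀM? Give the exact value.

87

Row 3 ↔ basis h^2, column 1 ↔ basis 1, so (MᵀM)_{3,1} = Σᵢ h^2 = (4)·(1) + (9)·(1) + (25)·(1) + (49)·(1) = 87.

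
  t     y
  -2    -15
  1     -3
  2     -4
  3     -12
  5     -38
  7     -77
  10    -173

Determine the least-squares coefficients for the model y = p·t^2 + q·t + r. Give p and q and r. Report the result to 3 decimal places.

p = -1.982, q = 2.850, r = -2.210

Compute the Gram sums: Σt^2·t^2 = 13140, Σt^2·t = 1496, Σt^2 = 192, Σt·t = 192, Σt = 26, Σ1 = 7.
And Σt^2·y = -22210, Σt·y = -2476, Σy = -322.
AᵀA·[p, q, r]ᵀ = Aᵀy becomes [[13140, 1496, 192]; [1496, 192, 26]; [192, 26, 7]]·[p, q, r]ᵀ = [-22210, -2476, -322]ᵀ.
Solving the 3×3 system (Gaussian elimination) gives p = -240263/121198, q = 172685/60599, r = -133920/60599.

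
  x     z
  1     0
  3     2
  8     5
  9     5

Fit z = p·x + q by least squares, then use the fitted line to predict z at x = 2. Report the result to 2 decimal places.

Entries of AᵀA: Σx·x = 155, Σx = 21, Σ1 = 4.
Right-hand side: Σx·z = 91, Σz = 12.
Normal equations: [[155, 21]; [21, 4]]·[p, q]ᵀ = [91, 12]ᵀ.
det = 155·4 − 21² = 179.
p = (91·4 − 21·12)/179 = 112/179; q = (155·12 − 21·91)/179 = -51/179.
At x = 2: ẑ = (112/179)·(2) + (-51/179)·(1) = 173/179.

ẑ = 0.97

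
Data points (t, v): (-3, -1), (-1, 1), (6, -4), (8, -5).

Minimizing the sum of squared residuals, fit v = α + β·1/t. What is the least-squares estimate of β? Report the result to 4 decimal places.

β = -4.8708

From the data, Σ1 = 4, Σ1/t = -25/24, Σ1/t·1/t = 665/576.
For Mᵀv: Σv = -9, Σ1/t·v = -47/24.
Δ = 4·(665/576) − (-25/24)² = 2035/576.
α = ((-9)·(665/576) − (-25/24)·(-47/24))/(2035/576) = -1432/407; β = (4·(-47/24) − (-25/24)·(-9))/(2035/576) = -9912/2035.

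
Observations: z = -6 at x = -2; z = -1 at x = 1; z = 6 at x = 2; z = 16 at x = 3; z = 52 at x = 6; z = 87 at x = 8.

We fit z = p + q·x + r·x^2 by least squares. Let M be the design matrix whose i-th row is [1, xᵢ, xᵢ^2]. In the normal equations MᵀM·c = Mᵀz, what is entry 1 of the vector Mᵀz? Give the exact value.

Entry 1 ↔ basis 1, so (Mᵀz)_{1} = Σᵢ zᵢ = (1)·(-6) + (1)·(-1) + (1)·(6) + (1)·(16) + (1)·(52) + (1)·(87) = 154.

154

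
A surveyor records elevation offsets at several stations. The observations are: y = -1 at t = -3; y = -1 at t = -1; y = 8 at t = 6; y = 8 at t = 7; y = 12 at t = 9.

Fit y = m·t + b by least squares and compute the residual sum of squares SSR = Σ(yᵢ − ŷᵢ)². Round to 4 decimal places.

From the data, Σt·t = 176, Σt = 18, Σ1 = 5.
Right-hand side: Σt·y = 216, Σy = 26.
XᵀX·[m, b]ᵀ = Xᵀy becomes [[176, 18]; [18, 5]]·[m, b]ᵀ = [216, 26]ᵀ.
Δ = 176·5 − 18² = 556.
m = (216·5 − 18·26)/556 = 153/139; b = (176·26 − 18·216)/556 = 172/139.
Residuals: 148/139, -158/139, 22/139, -131/139, 119/139; SSR = 566/139.

SSR = 4.0719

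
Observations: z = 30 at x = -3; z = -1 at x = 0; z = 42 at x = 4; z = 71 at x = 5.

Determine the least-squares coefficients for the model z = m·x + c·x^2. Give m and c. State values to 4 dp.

m = -1.0802, c = 3.0062

Entries of MᵀM: Σx·x = 50, Σx·x^2 = 162, Σx^2·x^2 = 962.
Moment sums: Σx·z = 433, Σx^2·z = 2717.
MᵀM·[m, c]ᵀ = Mᵀz becomes [[50, 162]; [162, 962]]·[m, c]ᵀ = [433, 2717]ᵀ.
det = 50·962 − 162² = 21856.
m = (433·962 − 162·2717)/21856 = -2951/2732; c = (50·2717 − 162·433)/21856 = 8213/2732.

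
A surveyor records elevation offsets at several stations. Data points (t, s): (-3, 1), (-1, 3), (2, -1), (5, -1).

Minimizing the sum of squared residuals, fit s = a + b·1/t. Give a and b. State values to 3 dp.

a = 0.048, b = -2.857

With design matrix A, AᵀA = [[4, -19/30]; [-19/30, 1261/900]] and Aᵀs = [2, -121/30]ᵀ.
Determinant 4·(1261/900) − (-19/30)² = 1561/300.
a = (2·(1261/900) − (-19/30)·(-121/30))/(1561/300) = 1/21; b = (4·(-121/30) − (-19/30)·2)/(1561/300) = -20/7.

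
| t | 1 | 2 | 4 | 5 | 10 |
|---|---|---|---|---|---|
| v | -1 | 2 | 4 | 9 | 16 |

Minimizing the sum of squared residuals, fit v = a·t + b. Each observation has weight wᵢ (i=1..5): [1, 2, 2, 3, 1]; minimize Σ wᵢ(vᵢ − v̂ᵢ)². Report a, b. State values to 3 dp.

a = 1.908, b = -2.056

The normal equations are: 216·a + 38·b = 334;  38·a + 9·b = 54.
Determinant 216·9 − 38² = 500.
a = (334·9 − 38·54)/500 = 477/250; b = (216·54 − 38·334)/500 = -257/125.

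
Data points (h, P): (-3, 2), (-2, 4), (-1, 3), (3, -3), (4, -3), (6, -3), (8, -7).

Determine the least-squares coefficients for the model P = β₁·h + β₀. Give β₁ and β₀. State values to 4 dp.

β₁ = -0.9078, β₀ = 0.9452

MᵀM·[β₁, β₀]ᵀ = MᵀP reads: 139·β₁ + 15·β₀ = -112;  15·β₁ + 7·β₀ = -7.
Eliminating β₀: 7·(row 1) − 15·(row 2) gives 748·β₁ = 7·(-112) − 15·(-7) = -679, so β₁ = -679/748.
Then β₀ = ((-7) − 15·(-679/748))/7 = 707/748.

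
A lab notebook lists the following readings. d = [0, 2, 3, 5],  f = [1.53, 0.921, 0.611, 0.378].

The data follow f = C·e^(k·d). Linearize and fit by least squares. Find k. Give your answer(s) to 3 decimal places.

Let Y = ln f. Fitting Y = k·d + ln C by least squares:
Sums: Σd = 10.0000, Σ(d)² = 38.0000, Σln f = -1.1225, Σd·ln f = -6.5069.
Normal system: [[38.0000, 10.0000]; [10.0000, 4]]·[k, ln C]ᵀ = [-6.5069, -1.1225]ᵀ.
Δ = 38.0000·4 − (10.0000)² = 52.0000; k = (-6.5069·4 − 10.0000·-1.1225)/52.0000 = -0.28465, ln C = (38.0000·-1.1225 − 10.0000·-6.5069)/52.0000 = 0.43100.

k = -0.285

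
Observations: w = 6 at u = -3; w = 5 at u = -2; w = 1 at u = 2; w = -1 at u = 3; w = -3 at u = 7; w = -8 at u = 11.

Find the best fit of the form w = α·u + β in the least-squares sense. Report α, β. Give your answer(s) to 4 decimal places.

α = -0.9718, β = 2.9155

Sums needed: Σu·u = 196, Σu = 18, Σ1 = 6.
Right-hand side: Σu·w = -138, Σw = 0.
XᵀX·[α, β]ᵀ = Xᵀw becomes [[196, 18]; [18, 6]]·[α, β]ᵀ = [-138, 0]ᵀ.
Δ = 196·6 − 18² = 852.
α = ((-138)·6 − 18·0)/852 = -69/71; β = (196·0 − 18·(-138))/852 = 207/71.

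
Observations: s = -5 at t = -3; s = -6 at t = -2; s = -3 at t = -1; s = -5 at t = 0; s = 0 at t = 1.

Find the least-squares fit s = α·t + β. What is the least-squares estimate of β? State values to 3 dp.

β = -2.700

Compute the Gram sums: Σt·t = 15, Σt = -5, Σ1 = 5.
And Σt·s = 30, Σs = -19.
So XᵀX·[α, β]ᵀ = Xᵀs: [[15, -5]; [-5, 5]]·[α, β]ᵀ = [30, -19]ᵀ.
Eliminating β: 5·(row 1) − (-5)·(row 2) gives 50·α = 5·30 − (-5)·(-19) = 55, so α = 11/10.
Then β = ((-19) − (-5)·(11/10))/5 = -27/10.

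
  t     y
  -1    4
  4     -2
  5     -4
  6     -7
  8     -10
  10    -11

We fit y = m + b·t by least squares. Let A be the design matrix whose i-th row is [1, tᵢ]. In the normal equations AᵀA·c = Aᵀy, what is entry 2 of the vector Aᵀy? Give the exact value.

Entry 2 ↔ basis t, so (Aᵀy)_{2} = Σᵢ (t)·yᵢ = (-1)·(4) + (4)·(-2) + (5)·(-4) + (6)·(-7) + (8)·(-10) + (10)·(-11) = -264.

-264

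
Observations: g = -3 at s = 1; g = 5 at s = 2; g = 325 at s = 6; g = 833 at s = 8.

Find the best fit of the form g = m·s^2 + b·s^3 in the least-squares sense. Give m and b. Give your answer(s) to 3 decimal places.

m = -2.929, b = 1.993

From the data, Σs^2·s^2 = 5409, Σs^2·s^3 = 40577, Σs^3·s^3 = 308865.
And Σs^2·g = 65029, Σs^3·g = 496733.
MᵀM·[m, b]ᵀ = Mᵀg becomes [[5409, 40577]; [40577, 308865]]·[m, b]ᵀ = [65029, 496733]ᵀ.
Determinant 5409·308865 − 40577² = 24157856.
m = (65029·308865 − 40577·496733)/24157856 = -8844107/3019732; b = (5409·496733 − 40577·65029)/24157856 = 6018383/3019732.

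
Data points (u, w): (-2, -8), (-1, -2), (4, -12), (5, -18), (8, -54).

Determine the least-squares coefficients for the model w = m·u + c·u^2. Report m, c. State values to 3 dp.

m = 1.457, c = -1.029

From the data, Σu·u = 110, Σu·u^2 = 692, Σu^2·u^2 = 4994.
Right-hand side: Σu·w = -552, Σu^2·w = -4132.
Normal equations: [[110, 692]; [692, 4994]]·[m, c]ᵀ = [-552, -4132]ᵀ.
Determinant 110·4994 − 692² = 70476.
m = ((-552)·4994 − 692·(-4132))/70476 = 25664/17619; c = (110·(-4132) − 692·(-552))/70476 = -18134/17619.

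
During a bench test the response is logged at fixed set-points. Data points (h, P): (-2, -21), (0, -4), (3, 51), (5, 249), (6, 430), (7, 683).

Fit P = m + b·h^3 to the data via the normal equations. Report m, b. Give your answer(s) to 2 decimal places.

m = -3.57, b = 2.00

MᵀM·[m, b]ᵀ = MᵀP reads: 6·m + 703·b = 1388;  703·m + 180723·b = 359819.
(Σ1 = 6, Σh^3 = 703, Σh^3·h^3 = 180723, ΣP = 1388, Σh^3·P = 359819.)
Determinant 6·180723 − 703² = 590129.
m = (1388·180723 − 703·359819)/590129 = -2109233/590129; b = (6·359819 − 703·1388)/590129 = 1183150/590129.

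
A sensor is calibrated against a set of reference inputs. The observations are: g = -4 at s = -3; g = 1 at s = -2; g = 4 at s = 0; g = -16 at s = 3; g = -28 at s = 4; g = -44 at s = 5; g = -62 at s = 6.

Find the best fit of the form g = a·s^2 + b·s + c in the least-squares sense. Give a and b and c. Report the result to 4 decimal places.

The normal system XᵀX·[a, b, c]ᵀ = Xᵀg is [[2355, 397, 99]; [397, 99, 13]; [99, 13, 7]]·[a, b, c]ᵀ = [-3956, -742, -149]ᵀ.
Solving the 3×3 system (Gaussian elimination) gives a = -34315/22792, b = -43961/22792, c = 40905/11396.

a = -1.5056, b = -1.9288, c = 3.5894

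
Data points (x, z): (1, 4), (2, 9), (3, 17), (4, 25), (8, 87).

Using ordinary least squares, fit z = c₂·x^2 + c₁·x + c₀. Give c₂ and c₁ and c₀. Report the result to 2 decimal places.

c₂ = 1.16, c₁ = 1.34, c₀ = 1.68

Setting ∂/∂c₂ … = 0 gives: 4450·c₂ + 612·c₁ + 94·c₀ = 6161;  612·c₂ + 94·c₁ + 18·c₀ = 869;  94·c₂ + 18·c₁ + 5·c₀ = 142.
Solving the 3×3 system (Gaussian elimination) gives c₂ = 10137/8702, c₁ = 613/458, c₀ = 7316/4351.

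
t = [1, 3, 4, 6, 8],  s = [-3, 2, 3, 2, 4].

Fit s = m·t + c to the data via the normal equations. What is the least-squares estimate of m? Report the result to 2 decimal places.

Sums needed: Σt·t = 126, Σt = 22, Σ1 = 5.
And Σt·s = 59, Σs = 8.
Normal equations: [[126, 22]; [22, 5]]·[m, c]ᵀ = [59, 8]ᵀ.
Determinant 126·5 − 22² = 146.
m = (59·5 − 22·8)/146 = 119/146; c = (126·8 − 22·59)/146 = -145/73.

m = 0.82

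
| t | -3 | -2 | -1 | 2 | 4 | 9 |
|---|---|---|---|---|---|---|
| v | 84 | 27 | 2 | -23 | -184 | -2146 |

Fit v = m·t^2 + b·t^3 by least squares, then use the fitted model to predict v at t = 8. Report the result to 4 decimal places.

From the data, Σt^2·t^2 = 6931, Σt^2·t^3 = 59829, Σt^3·t^3 = 536395.
For Xᵀv: Σt^2·v = -175996, Σt^3·v = -1578880.
XᵀX·[m, b]ᵀ = Xᵀv becomes [[6931, 59829]; [59829, 536395]]·[m, b]ᵀ = [-175996, -1578880]ᵀ.
Determinant 6931·536395 − 59829² = 138244504.
m = ((-175996)·536395 − 59829·(-1578880))/138244504 = 14859275/34561126; b = (6931·(-1578880) − 59829·(-175996))/138244504 = -103388149/34561126.
At t = 8: v̂ = (14859275/34561126)·(64) + (-103388149/34561126)·(512) = -25991869344/17280563.

v̂ = -1504.1101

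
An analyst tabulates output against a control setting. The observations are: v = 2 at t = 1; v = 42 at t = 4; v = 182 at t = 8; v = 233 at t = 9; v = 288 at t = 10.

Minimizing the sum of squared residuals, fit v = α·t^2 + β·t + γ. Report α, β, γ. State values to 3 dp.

Normal-equation sums: Σt^2·t^2 = 20914, Σt^2·t = 2306, Σt^2 = 262, Σt·t = 262, Σt = 32, Σ1 = 5.
For Xᵀv: Σt^2·v = 59995, Σt·v = 6603, Σv = 747.
Solving the 3×3 system (Gaussian elimination) gives α = 101/33, β = -1553/858, γ = 87/143.

α = 3.061, β = -1.810, γ = 0.608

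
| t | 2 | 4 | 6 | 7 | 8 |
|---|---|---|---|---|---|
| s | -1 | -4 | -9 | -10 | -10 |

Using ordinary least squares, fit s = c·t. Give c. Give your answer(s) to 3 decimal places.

c = -1.314

Setting ∂/∂c … = 0 gives: 169·c = -222.
(Σt·t = 169, Σt·s = -222.)
Hence c = -222 / 169 ≈ -1.31361.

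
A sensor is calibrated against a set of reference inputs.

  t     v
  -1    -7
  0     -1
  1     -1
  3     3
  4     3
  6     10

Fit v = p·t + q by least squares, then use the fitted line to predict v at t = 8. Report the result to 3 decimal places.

v̂ = 13.196

Entries of XᵀX: Σt·t = 63, Σt = 13, Σ1 = 6.
For Xᵀv: Σt·v = 87, Σv = 7.
Eliminating q: 6·(row 1) − 13·(row 2) gives 209·p = 6·87 − 13·7 = 431, so p = 431/209.
Then q = (7 − 13·(431/209))/6 = -690/209.
At t = 8: v̂ = (431/209)·(8) + (-690/209)·(1) = 2758/209.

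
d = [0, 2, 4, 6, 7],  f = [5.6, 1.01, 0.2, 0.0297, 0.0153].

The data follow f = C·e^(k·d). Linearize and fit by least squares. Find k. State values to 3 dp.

Linearized form: ln f = k·d + ln C. From the 5 transformed points,
Over the data: Σd = 19.0000, Σ(d)² = 105.0000, Σln f = -7.5732, Σd·ln f = -56.7768.
Normal system: [[105.0000, 19.0000]; [19.0000, 5]]·[k, ln C]ᵀ = [-56.7768, -7.5732]ᵀ.
Solving (det = 164.0000): k = -0.85361, ln C = 1.72909.

k = -0.854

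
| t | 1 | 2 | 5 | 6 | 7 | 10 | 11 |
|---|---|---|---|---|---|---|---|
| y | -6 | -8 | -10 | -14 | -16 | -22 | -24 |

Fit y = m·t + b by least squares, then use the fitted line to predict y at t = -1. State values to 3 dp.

With design matrix M, MᵀM = [[336, 42]; [42, 7]] and Mᵀy = [-752, -100]ᵀ.
Determinant 336·7 − 42² = 588.
m = ((-752)·7 − 42·(-100))/588 = -38/21; b = (336·(-100) − 42·(-752))/588 = -24/7.
At t = -1: ŷ = (-38/21)·(-1) + (-24/7)·(1) = -34/21.

ŷ = -1.619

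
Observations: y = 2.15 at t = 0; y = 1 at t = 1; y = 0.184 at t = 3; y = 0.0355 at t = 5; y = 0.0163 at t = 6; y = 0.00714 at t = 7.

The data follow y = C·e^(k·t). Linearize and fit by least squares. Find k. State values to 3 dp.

k = -0.819

With ln yᵢ as the transformed response and tᵢ as the regressor:
Σt = 22.0000, Σ(t)² = 120.0000, Σln y = -13.3242, Σt·ln y = -81.0634.
Normal system: [[120.0000, 22.0000]; [22.0000, 6]]·[k, ln C]ᵀ = [-81.0634, -13.3242]ᵀ.
Solving (det = 236.0000): k = -0.81885, ln C = 0.78174.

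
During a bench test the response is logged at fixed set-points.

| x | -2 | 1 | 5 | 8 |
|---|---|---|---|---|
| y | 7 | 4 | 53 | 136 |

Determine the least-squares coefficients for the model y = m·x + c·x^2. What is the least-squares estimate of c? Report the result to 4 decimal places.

c = 2.0557

Forming MᵀM = [[94, 630]; [630, 4738]] and Mᵀy = [1343, 10061]ᵀ gives MᵀM·[m, c]ᵀ = Mᵀy.
Eliminating c: 4738·(row 1) − 630·(row 2) gives 48472·m = 4738·1343 − 630·10061 = 24704, so m = 3088/6059.
Then c = (10061 − 630·(3088/6059))/4738 = 24911/12118.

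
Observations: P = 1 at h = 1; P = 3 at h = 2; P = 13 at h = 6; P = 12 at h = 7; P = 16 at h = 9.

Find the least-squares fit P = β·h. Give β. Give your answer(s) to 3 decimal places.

Normal-equation sums: Σh·h = 171.
Right-hand side: Σh·P = 313.
β = 313/171 = 1.83041.

β = 1.830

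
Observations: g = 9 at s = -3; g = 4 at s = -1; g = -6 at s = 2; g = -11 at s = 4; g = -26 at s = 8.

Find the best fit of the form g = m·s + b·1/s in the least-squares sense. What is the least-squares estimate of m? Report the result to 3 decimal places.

Entries of XᵀX: Σs·s = 94, Σs·1/s = 5, Σ1/s·1/s = 829/576.
For Xᵀg: Σs·g = -295, Σ1/s·g = -16.
XᵀX·[m, b]ᵀ = Xᵀg becomes [[94, 5]; [5, 829/576]]·[m, b]ᵀ = [-295, -16]ᵀ.
Determinant 94·(829/576) − 5² = 31763/288.
m = ((-295)·(829/576) − 5·(-16))/(31763/288) = -198475/63526; b = (94·(-16) − 5·(-295))/(31763/288) = -8352/31763.

m = -3.124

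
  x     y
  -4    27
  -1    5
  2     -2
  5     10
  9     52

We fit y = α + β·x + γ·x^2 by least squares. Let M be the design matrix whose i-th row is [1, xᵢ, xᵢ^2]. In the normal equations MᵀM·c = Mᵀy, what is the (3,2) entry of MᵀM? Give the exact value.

Row 3 ↔ basis x^2, column 2 ↔ basis x, so (MᵀM)_{3,2} = Σᵢ (x^2)·(x) = (16)·(-4) + (1)·(-1) + (4)·(2) + (25)·(5) + (81)·(9) = 797.

797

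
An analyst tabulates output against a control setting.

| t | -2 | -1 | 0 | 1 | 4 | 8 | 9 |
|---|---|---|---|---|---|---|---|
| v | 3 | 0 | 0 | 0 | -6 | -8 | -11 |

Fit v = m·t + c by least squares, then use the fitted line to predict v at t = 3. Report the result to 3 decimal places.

v̂ = -3.473

XᵀX·[m, c]ᵀ = Xᵀv reads: 167·m + 19·c = -193;  19·m + 7·c = -22.
(Σt·t = 167, Σt = 19, Σ1 = 7, Σt·v = -193, Σv = -22.)
det = 167·7 − 19² = 808.
m = ((-193)·7 − 19·(-22))/808 = -933/808; c = (167·(-22) − 19·(-193))/808 = -7/808.
At t = 3: v̂ = (-933/808)·(3) + (-7/808)·(1) = -1403/404.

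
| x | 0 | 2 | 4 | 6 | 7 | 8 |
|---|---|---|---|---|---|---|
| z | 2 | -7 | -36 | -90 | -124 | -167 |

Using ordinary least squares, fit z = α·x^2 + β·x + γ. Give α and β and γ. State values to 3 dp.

MᵀM·[α, β, γ]ᵀ = Mᵀz reads: 8065·α + 1143·β + 169·γ = -20608;  1143·α + 169·β + 27·γ = -2902;  169·α + 27·β + 6·γ = -422.
Row-reducing yields α = -18379/6404, β = 63869/32020, γ = 12223/8005.

α = -2.870, β = 1.995, γ = 1.527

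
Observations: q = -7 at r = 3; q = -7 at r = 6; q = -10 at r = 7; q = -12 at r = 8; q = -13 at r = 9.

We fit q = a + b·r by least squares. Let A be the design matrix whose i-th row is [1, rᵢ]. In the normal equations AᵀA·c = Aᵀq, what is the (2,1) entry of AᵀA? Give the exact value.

Row 2 ↔ basis r, column 1 ↔ basis 1, so (AᵀA)_{2,1} = Σᵢ r = (3)·(1) + (6)·(1) + (7)·(1) + (8)·(1) + (9)·(1) = 33.

33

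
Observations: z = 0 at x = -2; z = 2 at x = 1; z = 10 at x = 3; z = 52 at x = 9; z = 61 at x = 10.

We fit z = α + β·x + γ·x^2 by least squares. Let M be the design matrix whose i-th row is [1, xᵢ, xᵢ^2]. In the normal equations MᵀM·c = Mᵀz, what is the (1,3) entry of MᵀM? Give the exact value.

195

Row 1 ↔ basis 1, column 3 ↔ basis x^2, so (MᵀM)_{1,3} = Σᵢ x^2 = (1)·(4) + (1)·(1) + (1)·(9) + (1)·(81) + (1)·(100) = 195.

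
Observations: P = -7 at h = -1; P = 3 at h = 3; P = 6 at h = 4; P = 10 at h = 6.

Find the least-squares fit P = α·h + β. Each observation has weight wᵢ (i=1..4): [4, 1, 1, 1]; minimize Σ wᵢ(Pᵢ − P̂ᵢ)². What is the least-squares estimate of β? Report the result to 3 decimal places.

The normal system AᵀWA·[α, β]ᵀ = AᵀWP is [[65, 9]; [9, 7]]·[α, β]ᵀ = [121, -9]ᵀ.
Determinant 65·7 − 9² = 374.
α = (121·7 − 9·(-9))/374 = 464/187; β = (65·(-9) − 9·121)/374 = -837/187.

β = -4.476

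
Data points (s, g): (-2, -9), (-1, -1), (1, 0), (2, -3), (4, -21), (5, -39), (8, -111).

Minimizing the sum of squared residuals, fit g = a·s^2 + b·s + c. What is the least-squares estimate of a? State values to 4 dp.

From the data, Σs^2·s^2 = 5011, Σs^2·s = 701, Σs^2 = 115, Σs·s = 115, Σs = 17, Σ1 = 7.
For Aᵀg: Σs^2·g = -8464, Σs·g = -1154, Σg = -184.
So AᵀA·[a, b, c]ᵀ = Aᵀg: [[5011, 701, 115]; [701, 115, 17]; [115, 17, 7]]·[a, b, c]ᵀ = [-8464, -1154, -184]ᵀ.
Solving the 3×3 system (Gaussian elimination) gives a = -1667/847, b = 2823/1694, c = 3389/1694.

a = -1.9681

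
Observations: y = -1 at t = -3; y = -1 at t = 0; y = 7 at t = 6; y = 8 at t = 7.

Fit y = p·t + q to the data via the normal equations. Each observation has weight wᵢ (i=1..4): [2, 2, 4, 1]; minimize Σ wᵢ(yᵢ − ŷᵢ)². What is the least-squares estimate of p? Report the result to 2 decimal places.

p = 1.00

Sums needed: Σwᵢ·t·t = 211, Σwᵢ·t = 25, Σwᵢ·1 = 9.
Moment sums: Σwᵢ·t·y = 230, Σwᵢ·y = 32.
Eliminating q: 9·(row 1) − 25·(row 2) gives 1274·p = 9·230 − 25·32 = 1270, so p = 635/637.
Then q = (32 − 25·(635/637))/9 = 501/637.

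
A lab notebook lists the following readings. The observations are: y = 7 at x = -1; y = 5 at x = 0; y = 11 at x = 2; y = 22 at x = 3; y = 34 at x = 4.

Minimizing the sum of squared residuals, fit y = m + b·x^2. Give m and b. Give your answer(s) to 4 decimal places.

Setting ∂/∂m … = 0 gives: 5·m + 30·b = 79;  30·m + 354·b = 793.
det = 5·354 − 30² = 870.
m = (79·354 − 30·793)/870 = 24/5; b = (5·793 − 30·79)/870 = 11/6.

m = 4.8000, b = 1.8333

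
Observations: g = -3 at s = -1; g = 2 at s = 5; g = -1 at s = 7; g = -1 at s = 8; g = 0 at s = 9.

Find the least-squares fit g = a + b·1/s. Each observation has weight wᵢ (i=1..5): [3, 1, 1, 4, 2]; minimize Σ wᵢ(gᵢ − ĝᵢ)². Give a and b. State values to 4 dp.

a = -0.6745, b = 2.3676

Normal-equation sums: Σwᵢ·1 = 11, Σwᵢ·1/s = -1219/630, Σwᵢ·1/s·1/s = 4997129/1587600.
Right-hand side: Σwᵢ·g = -12, Σwᵢ·1/s·g = 613/70.
Δ = 11·(4997129/1587600) − (-1219/630)² = 72629/2352.
a = ((-12)·(4997129/1587600) − (-1219/630)·(613/70))/(72629/2352) = -11021552/16341525; b = (11·(613/70) − (-1219/630)·(-12))/(72629/2352) = 859768/363145.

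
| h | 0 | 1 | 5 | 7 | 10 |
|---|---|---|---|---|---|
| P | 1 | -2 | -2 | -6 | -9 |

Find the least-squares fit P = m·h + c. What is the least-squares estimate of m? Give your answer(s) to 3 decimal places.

m = -0.884

Normal-equation sums: Σh·h = 175, Σh = 23, Σ1 = 5.
And Σh·P = -144, ΣP = -18.
So AᵀA·[m, c]ᵀ = AᵀP: [[175, 23]; [23, 5]]·[m, c]ᵀ = [-144, -18]ᵀ.
det = 175·5 − 23² = 346.
m = ((-144)·5 − 23·(-18))/346 = -153/173; c = (175·(-18) − 23·(-144))/346 = 81/173.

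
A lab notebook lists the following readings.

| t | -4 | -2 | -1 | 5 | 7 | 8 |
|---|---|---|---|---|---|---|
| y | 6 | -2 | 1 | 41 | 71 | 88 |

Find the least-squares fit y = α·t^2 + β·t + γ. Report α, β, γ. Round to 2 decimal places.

With design matrix A, AᵀA = [[7395, 907, 159]; [907, 159, 13]; [159, 13, 6]] and Aᵀy = [10225, 1385, 205]ᵀ.
Row-reducing yields α = 815/832, β = 2479/832, γ = 729/416.

α = 0.98, β = 2.98, γ = 1.75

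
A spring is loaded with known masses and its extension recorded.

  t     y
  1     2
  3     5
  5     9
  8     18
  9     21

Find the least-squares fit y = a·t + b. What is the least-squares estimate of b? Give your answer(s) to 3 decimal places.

XᵀX·[a, b]ᵀ = Xᵀy reads: 180·a + 26·b = 395;  26·a + 5·b = 55.
(Σt·t = 180, Σt = 26, Σ1 = 5, Σt·y = 395, Σy = 55.)
Eliminating b: 5·(row 1) − 26·(row 2) gives 224·a = 5·395 − 26·55 = 545, so a = 545/224.
Then b = (55 − 26·(545/224))/5 = -185/112.

b = -1.652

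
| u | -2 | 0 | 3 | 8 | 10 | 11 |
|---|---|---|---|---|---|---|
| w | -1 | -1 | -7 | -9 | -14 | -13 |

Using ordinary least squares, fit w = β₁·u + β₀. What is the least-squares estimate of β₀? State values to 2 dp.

β₀ = -2.47

MᵀM·[β₁, β₀]ᵀ = Mᵀw reads: 298·β₁ + 30·β₀ = -374;  30·β₁ + 6·β₀ = -45.
det = 298·6 − 30² = 888.
β₁ = ((-374)·6 − 30·(-45))/888 = -149/148; β₀ = (298·(-45) − 30·(-374))/888 = -365/148.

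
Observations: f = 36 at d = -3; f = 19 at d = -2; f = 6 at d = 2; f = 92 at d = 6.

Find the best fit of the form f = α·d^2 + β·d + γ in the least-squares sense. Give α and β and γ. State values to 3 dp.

α = 3.050, β = -2.995, γ = 0.080

Sums needed: Σd^2·d^2 = 1409, Σd^2·d = 189, Σd^2 = 53, Σd·d = 53, Σd = 3, Σ1 = 4.
Right-hand side: Σd^2·f = 3736, Σd·f = 418, Σf = 153.
MᵀM·[α, β, γ]ᵀ = Mᵀf becomes [[1409, 189, 53]; [189, 53, 3]; [53, 3, 4]]·[α, β, γ]ᵀ = [3736, 418, 153]ᵀ.
Inverting the 3×3 Gram matrix, [α, β, γ]ᵀ = [41459/13592, -40709/13592, 547/6796]ᵀ.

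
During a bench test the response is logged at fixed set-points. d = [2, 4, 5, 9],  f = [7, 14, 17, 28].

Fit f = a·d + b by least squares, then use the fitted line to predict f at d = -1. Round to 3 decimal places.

f̂ = -1.269

The normal equations are: 126·a + 20·b = 407;  20·a + 4·b = 66.
(Σd·d = 126, Σd = 20, Σ1 = 4, Σd·f = 407, Σf = 66.)
Eliminating b: 4·(row 1) − 20·(row 2) gives 104·a = 4·407 − 20·66 = 308, so a = 77/26.
Then b = (66 − 20·(77/26))/4 = 22/13.
At d = -1: f̂ = (77/26)·(-1) + (22/13)·(1) = -33/26.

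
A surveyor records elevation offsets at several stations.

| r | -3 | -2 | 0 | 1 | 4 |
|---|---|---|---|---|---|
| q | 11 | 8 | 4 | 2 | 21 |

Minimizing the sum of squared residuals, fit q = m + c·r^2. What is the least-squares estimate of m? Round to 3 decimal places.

m = 2.545

Forming MᵀM = [[5, 30]; [30, 354]] and Mᵀq = [46, 469]ᵀ gives MᵀM·[m, c]ᵀ = Mᵀq.
det = 5·354 − 30² = 870.
m = (46·354 − 30·469)/870 = 369/145; c = (5·469 − 30·46)/870 = 193/174.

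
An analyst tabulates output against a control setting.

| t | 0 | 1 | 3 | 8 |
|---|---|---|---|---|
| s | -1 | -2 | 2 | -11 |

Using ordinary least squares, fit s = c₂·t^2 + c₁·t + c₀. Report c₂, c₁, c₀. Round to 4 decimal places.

Normal-equation sums: Σt^2·t^2 = 4178, Σt^2·t = 540, Σt^2 = 74, Σt·t = 74, Σt = 12, Σ1 = 4.
Right-hand side: Σt^2·s = -688, Σt·s = -84, Σs = -12.
Normal equations: [[4178, 540, 74]; [540, 74, 12]; [74, 12, 4]]·[c₂, c₁, c₀]ᵀ = [-688, -84, -12]ᵀ.
Row-reducing yields c₂ = -1222/2809, c₁ = 126/53, c₀ = -5854/2809.

c₂ = -0.4350, c₁ = 2.3774, c₀ = -2.0840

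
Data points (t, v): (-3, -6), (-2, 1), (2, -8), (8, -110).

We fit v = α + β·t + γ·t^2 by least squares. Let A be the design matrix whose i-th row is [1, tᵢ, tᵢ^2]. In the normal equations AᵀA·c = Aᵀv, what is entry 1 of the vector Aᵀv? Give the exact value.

Entry 1 ↔ basis 1, so (Aᵀv)_{1} = Σᵢ vᵢ = (1)·(-6) + (1)·(1) + (1)·(-8) + (1)·(-110) = -123.

-123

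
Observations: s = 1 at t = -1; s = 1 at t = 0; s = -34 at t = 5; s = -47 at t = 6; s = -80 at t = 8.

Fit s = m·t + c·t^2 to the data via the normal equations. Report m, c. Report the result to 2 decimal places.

From the data, Σt·t = 126, Σt·t^2 = 852, Σt^2·t^2 = 6018.
For Xᵀs: Σt·s = -1093, Σt^2·s = -7661.
Eliminating c: 6018·(row 1) − 852·(row 2) gives 32364·m = 6018·(-1093) − 852·(-7661) = -50502, so m = -8417/5394.
Then c = ((-7661) − 852·(-8417/5394))/6018 = -5675/5394.

m = -1.56, c = -1.05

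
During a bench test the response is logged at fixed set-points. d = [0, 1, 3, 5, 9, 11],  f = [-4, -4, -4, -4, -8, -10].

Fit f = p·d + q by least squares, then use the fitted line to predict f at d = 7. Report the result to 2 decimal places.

The normal equations are: 237·p + 29·q = -218;  29·p + 6·q = -34.
(Σd·d = 237, Σd = 29, Σ1 = 6, Σd·f = -218, Σf = -34.)
det = 237·6 − 29² = 581.
p = ((-218)·6 − 29·(-34))/581 = -46/83; q = (237·(-34) − 29·(-218))/581 = -248/83.
At d = 7: f̂ = (-46/83)·(7) + (-248/83)·(1) = -570/83.

f̂ = -6.87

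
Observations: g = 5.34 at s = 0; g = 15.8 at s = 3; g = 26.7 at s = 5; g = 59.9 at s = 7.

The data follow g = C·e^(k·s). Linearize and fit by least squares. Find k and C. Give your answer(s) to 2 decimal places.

Let Y = ln g. Fitting Y = k·s + ln C by least squares:
XᵀX = [[83.0000, 15.0000]; [15.0000, 4]], rhs = [53.3521, 11.8126]ᵀ  (here Σs = 15.0000, Σ(s)² = 83.0000, Σln g = 11.8126, Σs·ln g = 53.3521).
Slope k = (n·Σs·ln g − Σs·Σln g)/(n·Σ(s)² − (Σs)²) = (4·53.3521 − 15.0000·11.8126)/107.0000 = 0.33850; ln C = (Σln g − k·Σs)/n = 1.68376, so C = exp(1.68376) = 5.38578.

k = 0.34, C = 5.39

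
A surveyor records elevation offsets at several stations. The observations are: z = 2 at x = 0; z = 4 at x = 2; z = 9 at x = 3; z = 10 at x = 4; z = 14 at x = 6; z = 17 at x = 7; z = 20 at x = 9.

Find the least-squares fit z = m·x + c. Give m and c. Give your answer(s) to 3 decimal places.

With design matrix M, MᵀM = [[195, 31]; [31, 7]] and Mᵀz = [458, 76]ᵀ.
Eliminating c: 7·(row 1) − 31·(row 2) gives 404·m = 7·458 − 31·76 = 850, so m = 425/202.
Then c = (76 − 31·(425/202))/7 = 311/202.

m = 2.104, c = 1.540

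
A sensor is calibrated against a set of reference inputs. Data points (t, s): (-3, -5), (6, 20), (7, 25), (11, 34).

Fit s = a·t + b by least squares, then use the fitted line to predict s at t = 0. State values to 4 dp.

Entries of MᵀM: Σt·t = 215, Σt = 21, Σ1 = 4.
Right-hand side: Σt·s = 684, Σs = 74.
Eliminating b: 4·(row 1) − 21·(row 2) gives 419·a = 4·684 − 21·74 = 1182, so a = 1182/419.
Then b = (74 − 21·(1182/419))/4 = 1546/419.
At t = 0: ŝ = (1182/419)·(0) + (1546/419)·(1) = 1546/419.

ŝ = 3.6897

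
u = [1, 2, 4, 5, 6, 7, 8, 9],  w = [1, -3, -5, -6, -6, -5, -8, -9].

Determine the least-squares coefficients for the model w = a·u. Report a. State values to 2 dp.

a = -0.98

With design matrix A, AᵀA = [[276]] and Aᵀw = [-271]ᵀ.
a = (-271)/276 = -0.981884.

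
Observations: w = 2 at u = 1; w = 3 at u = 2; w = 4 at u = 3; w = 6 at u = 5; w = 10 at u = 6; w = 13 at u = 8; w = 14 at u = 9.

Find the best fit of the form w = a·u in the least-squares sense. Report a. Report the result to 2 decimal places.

The normal equations are: 220·a = 340.
(Σu·u = 220, Σu·w = 340.)
Hence a = 340 / 220 ≈ 1.54545.

a = 1.55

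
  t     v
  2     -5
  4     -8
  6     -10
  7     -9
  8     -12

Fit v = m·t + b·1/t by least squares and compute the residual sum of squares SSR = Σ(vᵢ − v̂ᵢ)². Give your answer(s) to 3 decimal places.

SSR = 4.287

The normal system MᵀM·[m, b]ᵀ = Mᵀv is [[169, 5]; [5, 10621/28224]]·[m, b]ᵀ = [-261, -188/21]ᵀ.
det = 169·(10621/28224) − 5² = 1089349/28224.
m = ((-261)·(10621/28224) − 5·(-188/21))/(1089349/28224) = -1508721/1089349; b = (169·(-188/21) − 5·(-261))/(1089349/28224) = -5869248/1089349.
Residuals: 505321/1089349, -1212596/1089349, -862956/1089349, 1595370/1089349, -268764/1089349; SSR = 4670561/1089349.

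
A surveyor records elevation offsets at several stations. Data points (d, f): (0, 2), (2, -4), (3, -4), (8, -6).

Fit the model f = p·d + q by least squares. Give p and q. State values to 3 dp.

p = -0.835, q = -0.288

Compute the Gram sums: Σd·d = 77, Σd = 13, Σ1 = 4.
For Mᵀf: Σd·f = -68, Σf = -12.
So MᵀM·[p, q]ᵀ = Mᵀf: [[77, 13]; [13, 4]]·[p, q]ᵀ = [-68, -12]ᵀ.
Eliminating q: 4·(row 1) − 13·(row 2) gives 139·p = 4·(-68) − 13·(-12) = -116, so p = -116/139.
Then q = ((-12) − 13·(-116/139))/4 = -40/139.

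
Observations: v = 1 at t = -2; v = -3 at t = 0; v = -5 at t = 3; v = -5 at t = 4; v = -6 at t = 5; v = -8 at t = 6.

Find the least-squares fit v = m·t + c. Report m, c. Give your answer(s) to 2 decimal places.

m = -0.96, c = -1.76

Normal-equation sums: Σt·t = 90, Σt = 16, Σ1 = 6.
For Mᵀv: Σt·v = -115, Σv = -26.
Normal equations: [[90, 16]; [16, 6]]·[m, c]ᵀ = [-115, -26]ᵀ.
Eliminating c: 6·(row 1) − 16·(row 2) gives 284·m = 6·(-115) − 16·(-26) = -274, so m = -137/142.
Then c = ((-26) − 16·(-137/142))/6 = -125/71.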